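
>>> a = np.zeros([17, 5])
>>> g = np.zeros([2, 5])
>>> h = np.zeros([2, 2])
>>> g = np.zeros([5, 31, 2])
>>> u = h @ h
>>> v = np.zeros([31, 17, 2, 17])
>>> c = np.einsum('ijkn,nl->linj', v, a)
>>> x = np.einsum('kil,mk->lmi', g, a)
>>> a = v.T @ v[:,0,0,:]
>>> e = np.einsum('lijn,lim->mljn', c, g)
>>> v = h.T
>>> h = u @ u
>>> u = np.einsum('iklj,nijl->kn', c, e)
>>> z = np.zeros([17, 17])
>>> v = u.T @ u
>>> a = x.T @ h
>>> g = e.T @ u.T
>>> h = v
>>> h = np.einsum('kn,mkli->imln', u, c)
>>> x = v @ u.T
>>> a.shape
(31, 17, 2)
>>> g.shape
(17, 17, 5, 31)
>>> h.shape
(17, 5, 17, 2)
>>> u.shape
(31, 2)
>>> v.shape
(2, 2)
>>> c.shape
(5, 31, 17, 17)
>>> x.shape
(2, 31)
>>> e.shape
(2, 5, 17, 17)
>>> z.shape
(17, 17)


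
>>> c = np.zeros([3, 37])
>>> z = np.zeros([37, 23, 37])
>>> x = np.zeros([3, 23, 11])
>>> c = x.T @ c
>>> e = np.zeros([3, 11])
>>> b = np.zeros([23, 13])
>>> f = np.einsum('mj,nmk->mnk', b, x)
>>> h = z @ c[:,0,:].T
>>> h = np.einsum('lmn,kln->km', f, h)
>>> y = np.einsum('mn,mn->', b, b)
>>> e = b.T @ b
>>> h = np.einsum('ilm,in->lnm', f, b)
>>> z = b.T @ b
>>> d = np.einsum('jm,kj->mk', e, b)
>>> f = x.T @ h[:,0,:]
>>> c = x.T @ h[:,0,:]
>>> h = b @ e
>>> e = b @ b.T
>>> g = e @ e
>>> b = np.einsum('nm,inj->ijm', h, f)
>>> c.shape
(11, 23, 11)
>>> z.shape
(13, 13)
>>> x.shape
(3, 23, 11)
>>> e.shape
(23, 23)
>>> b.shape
(11, 11, 13)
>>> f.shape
(11, 23, 11)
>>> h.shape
(23, 13)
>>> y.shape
()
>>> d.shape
(13, 23)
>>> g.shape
(23, 23)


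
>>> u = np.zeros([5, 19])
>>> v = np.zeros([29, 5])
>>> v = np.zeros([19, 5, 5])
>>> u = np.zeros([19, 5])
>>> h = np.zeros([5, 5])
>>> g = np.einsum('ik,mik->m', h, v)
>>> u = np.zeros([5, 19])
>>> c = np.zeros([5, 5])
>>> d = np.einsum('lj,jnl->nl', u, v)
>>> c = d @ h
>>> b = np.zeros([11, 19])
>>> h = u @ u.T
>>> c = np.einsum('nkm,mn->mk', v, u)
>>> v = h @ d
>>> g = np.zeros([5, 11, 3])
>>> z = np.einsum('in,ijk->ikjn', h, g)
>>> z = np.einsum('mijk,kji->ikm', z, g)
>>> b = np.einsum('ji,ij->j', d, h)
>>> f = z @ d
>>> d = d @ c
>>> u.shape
(5, 19)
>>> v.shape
(5, 5)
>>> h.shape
(5, 5)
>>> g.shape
(5, 11, 3)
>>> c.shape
(5, 5)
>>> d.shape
(5, 5)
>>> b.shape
(5,)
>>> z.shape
(3, 5, 5)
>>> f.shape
(3, 5, 5)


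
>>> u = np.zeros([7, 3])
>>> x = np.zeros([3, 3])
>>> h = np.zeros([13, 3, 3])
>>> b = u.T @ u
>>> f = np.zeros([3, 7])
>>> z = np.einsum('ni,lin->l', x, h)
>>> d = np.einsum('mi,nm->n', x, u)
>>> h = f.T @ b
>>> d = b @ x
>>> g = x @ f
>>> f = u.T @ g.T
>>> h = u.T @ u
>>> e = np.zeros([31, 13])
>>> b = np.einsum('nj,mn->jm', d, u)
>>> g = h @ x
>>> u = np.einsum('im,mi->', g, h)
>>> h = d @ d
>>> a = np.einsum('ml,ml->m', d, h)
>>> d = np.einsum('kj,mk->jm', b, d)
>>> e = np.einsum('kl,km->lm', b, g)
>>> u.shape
()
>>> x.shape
(3, 3)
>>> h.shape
(3, 3)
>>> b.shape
(3, 7)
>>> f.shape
(3, 3)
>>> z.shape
(13,)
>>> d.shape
(7, 3)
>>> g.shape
(3, 3)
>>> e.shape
(7, 3)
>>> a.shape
(3,)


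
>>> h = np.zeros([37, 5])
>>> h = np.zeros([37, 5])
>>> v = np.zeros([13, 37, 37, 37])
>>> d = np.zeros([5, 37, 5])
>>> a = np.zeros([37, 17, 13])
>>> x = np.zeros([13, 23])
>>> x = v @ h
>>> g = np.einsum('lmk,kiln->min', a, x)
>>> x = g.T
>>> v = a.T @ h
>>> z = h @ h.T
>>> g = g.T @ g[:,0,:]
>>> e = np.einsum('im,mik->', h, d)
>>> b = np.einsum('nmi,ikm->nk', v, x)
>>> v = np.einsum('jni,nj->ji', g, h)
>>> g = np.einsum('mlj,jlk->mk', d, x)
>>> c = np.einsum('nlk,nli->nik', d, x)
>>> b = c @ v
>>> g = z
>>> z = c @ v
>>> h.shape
(37, 5)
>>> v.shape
(5, 5)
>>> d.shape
(5, 37, 5)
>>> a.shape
(37, 17, 13)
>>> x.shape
(5, 37, 17)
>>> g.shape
(37, 37)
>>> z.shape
(5, 17, 5)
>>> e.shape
()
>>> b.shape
(5, 17, 5)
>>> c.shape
(5, 17, 5)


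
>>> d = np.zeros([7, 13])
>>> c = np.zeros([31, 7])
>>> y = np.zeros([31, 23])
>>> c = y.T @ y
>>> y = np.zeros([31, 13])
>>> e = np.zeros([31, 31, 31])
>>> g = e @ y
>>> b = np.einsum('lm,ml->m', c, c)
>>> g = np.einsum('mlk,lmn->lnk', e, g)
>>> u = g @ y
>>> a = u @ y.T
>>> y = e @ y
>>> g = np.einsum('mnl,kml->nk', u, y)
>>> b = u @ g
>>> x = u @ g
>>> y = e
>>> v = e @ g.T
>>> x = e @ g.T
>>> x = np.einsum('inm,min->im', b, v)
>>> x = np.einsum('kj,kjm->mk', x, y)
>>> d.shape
(7, 13)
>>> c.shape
(23, 23)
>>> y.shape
(31, 31, 31)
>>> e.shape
(31, 31, 31)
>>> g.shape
(13, 31)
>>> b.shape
(31, 13, 31)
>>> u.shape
(31, 13, 13)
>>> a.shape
(31, 13, 31)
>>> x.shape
(31, 31)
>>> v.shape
(31, 31, 13)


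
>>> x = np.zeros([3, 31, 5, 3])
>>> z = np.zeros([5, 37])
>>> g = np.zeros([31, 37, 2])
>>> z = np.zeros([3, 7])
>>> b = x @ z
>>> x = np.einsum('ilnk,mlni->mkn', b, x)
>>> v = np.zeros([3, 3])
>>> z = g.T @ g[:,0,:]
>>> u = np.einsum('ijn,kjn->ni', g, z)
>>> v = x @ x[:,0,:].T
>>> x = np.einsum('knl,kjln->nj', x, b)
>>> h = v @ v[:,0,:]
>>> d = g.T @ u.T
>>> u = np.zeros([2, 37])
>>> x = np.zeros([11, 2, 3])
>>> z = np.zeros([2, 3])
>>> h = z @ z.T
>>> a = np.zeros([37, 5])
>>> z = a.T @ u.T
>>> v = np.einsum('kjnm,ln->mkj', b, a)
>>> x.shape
(11, 2, 3)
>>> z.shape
(5, 2)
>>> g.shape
(31, 37, 2)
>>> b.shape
(3, 31, 5, 7)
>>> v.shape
(7, 3, 31)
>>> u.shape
(2, 37)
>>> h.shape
(2, 2)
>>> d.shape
(2, 37, 2)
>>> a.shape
(37, 5)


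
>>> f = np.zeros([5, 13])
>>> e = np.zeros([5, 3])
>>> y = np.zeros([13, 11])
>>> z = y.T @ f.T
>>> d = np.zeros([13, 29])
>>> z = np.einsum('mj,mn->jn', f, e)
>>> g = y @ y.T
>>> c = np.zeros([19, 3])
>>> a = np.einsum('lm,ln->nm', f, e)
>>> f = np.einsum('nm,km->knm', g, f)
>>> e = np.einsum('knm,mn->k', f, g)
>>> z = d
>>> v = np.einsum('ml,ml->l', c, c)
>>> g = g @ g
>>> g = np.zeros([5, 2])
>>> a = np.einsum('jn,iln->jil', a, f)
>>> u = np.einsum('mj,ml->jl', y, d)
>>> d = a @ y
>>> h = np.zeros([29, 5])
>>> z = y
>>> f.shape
(5, 13, 13)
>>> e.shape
(5,)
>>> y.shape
(13, 11)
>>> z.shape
(13, 11)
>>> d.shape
(3, 5, 11)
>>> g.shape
(5, 2)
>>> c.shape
(19, 3)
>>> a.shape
(3, 5, 13)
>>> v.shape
(3,)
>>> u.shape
(11, 29)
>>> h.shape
(29, 5)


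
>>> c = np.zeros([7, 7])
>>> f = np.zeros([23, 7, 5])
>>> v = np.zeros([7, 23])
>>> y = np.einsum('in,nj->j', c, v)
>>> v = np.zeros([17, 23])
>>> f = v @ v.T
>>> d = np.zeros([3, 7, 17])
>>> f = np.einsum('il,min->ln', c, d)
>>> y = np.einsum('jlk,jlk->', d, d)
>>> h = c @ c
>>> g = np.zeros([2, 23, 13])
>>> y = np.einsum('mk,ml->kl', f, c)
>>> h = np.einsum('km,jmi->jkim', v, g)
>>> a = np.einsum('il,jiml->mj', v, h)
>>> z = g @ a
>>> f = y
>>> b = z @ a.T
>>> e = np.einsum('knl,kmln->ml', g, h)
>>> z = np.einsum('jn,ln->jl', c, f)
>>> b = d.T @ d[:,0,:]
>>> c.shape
(7, 7)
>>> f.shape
(17, 7)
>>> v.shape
(17, 23)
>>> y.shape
(17, 7)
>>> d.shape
(3, 7, 17)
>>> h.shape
(2, 17, 13, 23)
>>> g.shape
(2, 23, 13)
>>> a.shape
(13, 2)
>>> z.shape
(7, 17)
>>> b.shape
(17, 7, 17)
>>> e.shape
(17, 13)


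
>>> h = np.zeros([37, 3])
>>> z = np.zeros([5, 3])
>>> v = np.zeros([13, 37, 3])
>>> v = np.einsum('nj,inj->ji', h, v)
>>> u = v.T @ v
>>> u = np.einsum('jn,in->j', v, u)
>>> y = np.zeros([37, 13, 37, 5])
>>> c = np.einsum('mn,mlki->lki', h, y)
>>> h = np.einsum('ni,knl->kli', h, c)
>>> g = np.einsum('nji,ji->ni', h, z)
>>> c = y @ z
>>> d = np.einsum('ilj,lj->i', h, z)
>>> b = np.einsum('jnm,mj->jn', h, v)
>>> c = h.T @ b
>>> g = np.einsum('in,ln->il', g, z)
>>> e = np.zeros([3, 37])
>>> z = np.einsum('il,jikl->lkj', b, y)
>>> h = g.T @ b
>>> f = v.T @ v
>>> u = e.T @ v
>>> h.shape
(5, 5)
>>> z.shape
(5, 37, 37)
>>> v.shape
(3, 13)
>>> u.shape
(37, 13)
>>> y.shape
(37, 13, 37, 5)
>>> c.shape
(3, 5, 5)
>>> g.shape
(13, 5)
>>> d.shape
(13,)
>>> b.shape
(13, 5)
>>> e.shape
(3, 37)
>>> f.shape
(13, 13)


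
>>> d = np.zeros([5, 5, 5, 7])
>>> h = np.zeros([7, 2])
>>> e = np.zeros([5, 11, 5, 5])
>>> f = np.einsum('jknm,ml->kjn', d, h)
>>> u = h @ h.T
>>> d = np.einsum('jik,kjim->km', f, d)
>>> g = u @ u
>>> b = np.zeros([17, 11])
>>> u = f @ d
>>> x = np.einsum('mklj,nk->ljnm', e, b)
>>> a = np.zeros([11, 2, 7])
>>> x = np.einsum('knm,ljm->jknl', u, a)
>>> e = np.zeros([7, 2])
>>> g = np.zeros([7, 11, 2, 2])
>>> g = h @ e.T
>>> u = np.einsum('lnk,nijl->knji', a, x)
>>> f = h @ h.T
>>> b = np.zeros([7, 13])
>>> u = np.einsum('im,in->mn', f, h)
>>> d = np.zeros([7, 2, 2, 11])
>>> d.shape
(7, 2, 2, 11)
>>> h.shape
(7, 2)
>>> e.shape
(7, 2)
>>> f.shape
(7, 7)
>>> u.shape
(7, 2)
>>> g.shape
(7, 7)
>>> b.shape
(7, 13)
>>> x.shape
(2, 5, 5, 11)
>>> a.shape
(11, 2, 7)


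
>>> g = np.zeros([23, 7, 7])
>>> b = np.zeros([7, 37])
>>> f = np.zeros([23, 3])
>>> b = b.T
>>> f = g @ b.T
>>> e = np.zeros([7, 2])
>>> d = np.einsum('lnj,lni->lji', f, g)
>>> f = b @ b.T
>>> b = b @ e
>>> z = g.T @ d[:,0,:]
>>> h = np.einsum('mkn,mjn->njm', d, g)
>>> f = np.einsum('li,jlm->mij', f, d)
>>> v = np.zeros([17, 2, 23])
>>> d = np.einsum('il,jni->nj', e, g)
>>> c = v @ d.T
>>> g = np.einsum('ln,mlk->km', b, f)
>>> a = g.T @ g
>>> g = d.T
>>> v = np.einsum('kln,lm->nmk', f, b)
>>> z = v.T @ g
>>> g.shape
(23, 7)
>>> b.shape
(37, 2)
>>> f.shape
(7, 37, 23)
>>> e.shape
(7, 2)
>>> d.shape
(7, 23)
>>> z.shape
(7, 2, 7)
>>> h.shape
(7, 7, 23)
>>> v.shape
(23, 2, 7)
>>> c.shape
(17, 2, 7)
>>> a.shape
(7, 7)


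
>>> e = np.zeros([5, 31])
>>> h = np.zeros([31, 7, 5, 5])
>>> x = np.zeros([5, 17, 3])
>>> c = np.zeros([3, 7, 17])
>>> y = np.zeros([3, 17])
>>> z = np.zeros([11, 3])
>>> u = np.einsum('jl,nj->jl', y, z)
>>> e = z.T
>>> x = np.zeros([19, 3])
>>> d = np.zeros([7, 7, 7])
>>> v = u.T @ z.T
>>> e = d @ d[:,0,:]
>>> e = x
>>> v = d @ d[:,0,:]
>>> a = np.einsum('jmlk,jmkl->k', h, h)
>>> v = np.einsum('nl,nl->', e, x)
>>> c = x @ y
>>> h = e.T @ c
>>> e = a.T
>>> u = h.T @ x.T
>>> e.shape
(5,)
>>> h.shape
(3, 17)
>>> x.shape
(19, 3)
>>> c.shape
(19, 17)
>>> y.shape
(3, 17)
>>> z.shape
(11, 3)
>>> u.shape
(17, 19)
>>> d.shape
(7, 7, 7)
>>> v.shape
()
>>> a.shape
(5,)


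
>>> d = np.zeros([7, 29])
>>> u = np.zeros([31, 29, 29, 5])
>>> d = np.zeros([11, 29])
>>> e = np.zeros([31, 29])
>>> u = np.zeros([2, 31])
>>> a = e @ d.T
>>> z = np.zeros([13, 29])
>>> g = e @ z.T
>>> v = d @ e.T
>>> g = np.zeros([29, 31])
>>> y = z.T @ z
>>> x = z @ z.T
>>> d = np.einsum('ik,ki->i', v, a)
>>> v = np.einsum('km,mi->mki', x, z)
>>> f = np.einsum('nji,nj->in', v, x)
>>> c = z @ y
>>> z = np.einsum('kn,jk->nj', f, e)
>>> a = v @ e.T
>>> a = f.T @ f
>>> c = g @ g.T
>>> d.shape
(11,)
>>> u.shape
(2, 31)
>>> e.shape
(31, 29)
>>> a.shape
(13, 13)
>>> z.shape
(13, 31)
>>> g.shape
(29, 31)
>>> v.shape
(13, 13, 29)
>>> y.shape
(29, 29)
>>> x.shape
(13, 13)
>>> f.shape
(29, 13)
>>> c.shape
(29, 29)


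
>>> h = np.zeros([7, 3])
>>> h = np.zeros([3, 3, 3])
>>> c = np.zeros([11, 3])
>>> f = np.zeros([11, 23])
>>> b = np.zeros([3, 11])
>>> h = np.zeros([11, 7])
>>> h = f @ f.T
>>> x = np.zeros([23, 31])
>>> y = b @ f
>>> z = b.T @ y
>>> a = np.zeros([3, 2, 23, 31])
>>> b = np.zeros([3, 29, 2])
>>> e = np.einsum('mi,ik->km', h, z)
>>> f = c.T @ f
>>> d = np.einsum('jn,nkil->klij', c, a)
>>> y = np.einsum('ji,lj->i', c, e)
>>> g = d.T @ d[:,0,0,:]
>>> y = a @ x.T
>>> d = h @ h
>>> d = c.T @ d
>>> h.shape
(11, 11)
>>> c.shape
(11, 3)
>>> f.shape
(3, 23)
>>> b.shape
(3, 29, 2)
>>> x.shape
(23, 31)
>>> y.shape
(3, 2, 23, 23)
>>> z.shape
(11, 23)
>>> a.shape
(3, 2, 23, 31)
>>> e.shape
(23, 11)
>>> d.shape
(3, 11)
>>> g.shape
(11, 23, 31, 11)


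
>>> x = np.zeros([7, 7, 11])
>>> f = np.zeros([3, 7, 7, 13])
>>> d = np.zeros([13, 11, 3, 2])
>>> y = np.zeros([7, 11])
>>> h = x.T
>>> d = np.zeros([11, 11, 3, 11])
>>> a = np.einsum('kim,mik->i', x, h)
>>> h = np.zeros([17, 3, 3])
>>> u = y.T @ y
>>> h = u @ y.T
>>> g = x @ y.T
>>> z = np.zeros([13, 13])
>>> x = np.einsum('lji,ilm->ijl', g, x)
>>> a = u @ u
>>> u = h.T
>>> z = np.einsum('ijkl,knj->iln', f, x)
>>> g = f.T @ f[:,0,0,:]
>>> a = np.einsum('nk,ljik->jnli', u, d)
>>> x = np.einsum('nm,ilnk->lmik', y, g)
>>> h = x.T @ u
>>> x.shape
(7, 11, 13, 13)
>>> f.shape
(3, 7, 7, 13)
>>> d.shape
(11, 11, 3, 11)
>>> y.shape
(7, 11)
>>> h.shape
(13, 13, 11, 11)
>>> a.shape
(11, 7, 11, 3)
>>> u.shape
(7, 11)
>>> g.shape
(13, 7, 7, 13)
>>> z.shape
(3, 13, 7)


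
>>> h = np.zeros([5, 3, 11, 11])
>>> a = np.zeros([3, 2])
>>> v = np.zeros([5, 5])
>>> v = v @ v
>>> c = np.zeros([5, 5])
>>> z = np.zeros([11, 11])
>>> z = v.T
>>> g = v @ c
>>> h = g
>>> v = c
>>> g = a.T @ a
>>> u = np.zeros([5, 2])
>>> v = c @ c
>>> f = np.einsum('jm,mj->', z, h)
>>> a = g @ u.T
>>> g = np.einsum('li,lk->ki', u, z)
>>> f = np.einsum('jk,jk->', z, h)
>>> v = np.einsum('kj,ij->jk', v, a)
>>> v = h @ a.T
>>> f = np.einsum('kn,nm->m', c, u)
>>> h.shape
(5, 5)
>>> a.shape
(2, 5)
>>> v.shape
(5, 2)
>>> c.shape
(5, 5)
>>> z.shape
(5, 5)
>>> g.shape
(5, 2)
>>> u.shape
(5, 2)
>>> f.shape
(2,)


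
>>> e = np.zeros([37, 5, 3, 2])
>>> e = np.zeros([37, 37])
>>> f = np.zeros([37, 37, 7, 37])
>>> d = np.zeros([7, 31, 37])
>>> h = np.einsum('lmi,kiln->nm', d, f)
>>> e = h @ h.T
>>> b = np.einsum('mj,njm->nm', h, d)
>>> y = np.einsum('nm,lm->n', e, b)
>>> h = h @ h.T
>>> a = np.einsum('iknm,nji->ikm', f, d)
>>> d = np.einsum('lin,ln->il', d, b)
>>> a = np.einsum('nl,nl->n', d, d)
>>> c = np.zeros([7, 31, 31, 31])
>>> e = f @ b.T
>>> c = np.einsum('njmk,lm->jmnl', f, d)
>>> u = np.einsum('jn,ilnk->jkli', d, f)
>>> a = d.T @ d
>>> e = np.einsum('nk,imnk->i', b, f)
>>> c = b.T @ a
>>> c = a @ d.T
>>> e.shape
(37,)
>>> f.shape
(37, 37, 7, 37)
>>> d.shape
(31, 7)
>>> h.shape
(37, 37)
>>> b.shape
(7, 37)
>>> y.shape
(37,)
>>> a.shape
(7, 7)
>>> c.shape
(7, 31)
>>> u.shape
(31, 37, 37, 37)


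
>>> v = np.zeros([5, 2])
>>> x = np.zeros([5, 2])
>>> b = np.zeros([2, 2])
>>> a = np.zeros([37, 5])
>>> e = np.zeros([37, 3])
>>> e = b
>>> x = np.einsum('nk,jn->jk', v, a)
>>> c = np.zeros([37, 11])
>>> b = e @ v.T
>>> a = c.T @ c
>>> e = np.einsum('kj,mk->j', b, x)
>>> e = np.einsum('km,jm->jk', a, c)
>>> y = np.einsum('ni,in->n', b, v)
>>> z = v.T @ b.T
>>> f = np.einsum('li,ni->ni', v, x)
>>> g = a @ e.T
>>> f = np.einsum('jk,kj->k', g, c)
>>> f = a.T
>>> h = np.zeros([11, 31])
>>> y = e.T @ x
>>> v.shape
(5, 2)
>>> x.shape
(37, 2)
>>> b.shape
(2, 5)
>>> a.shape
(11, 11)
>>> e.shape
(37, 11)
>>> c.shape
(37, 11)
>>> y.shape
(11, 2)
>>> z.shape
(2, 2)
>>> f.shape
(11, 11)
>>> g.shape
(11, 37)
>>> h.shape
(11, 31)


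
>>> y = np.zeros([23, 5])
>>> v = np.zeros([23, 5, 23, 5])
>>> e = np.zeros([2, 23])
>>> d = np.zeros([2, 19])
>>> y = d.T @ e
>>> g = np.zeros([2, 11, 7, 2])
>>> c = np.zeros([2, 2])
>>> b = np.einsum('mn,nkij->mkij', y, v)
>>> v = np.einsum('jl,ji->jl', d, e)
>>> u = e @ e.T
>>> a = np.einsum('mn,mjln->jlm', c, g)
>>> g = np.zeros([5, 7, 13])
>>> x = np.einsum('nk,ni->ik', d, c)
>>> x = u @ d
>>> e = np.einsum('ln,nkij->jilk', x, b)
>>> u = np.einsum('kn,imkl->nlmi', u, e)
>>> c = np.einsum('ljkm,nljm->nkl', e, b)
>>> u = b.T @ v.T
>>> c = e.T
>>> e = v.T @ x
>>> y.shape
(19, 23)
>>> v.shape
(2, 19)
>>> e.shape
(19, 19)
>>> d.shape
(2, 19)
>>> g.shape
(5, 7, 13)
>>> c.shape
(5, 2, 23, 5)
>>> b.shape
(19, 5, 23, 5)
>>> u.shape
(5, 23, 5, 2)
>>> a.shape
(11, 7, 2)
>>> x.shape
(2, 19)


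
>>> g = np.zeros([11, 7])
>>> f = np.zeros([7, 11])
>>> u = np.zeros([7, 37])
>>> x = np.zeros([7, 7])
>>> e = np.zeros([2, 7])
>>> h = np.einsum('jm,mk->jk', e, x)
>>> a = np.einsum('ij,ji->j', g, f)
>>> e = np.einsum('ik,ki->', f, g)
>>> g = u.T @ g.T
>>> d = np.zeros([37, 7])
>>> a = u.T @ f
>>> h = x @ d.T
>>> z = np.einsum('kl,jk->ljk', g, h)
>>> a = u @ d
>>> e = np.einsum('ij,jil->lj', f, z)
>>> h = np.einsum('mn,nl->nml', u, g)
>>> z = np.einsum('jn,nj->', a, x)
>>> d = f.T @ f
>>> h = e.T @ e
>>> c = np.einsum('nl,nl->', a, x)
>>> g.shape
(37, 11)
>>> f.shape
(7, 11)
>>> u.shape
(7, 37)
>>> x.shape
(7, 7)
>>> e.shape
(37, 11)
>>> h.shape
(11, 11)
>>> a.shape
(7, 7)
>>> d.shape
(11, 11)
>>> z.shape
()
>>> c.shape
()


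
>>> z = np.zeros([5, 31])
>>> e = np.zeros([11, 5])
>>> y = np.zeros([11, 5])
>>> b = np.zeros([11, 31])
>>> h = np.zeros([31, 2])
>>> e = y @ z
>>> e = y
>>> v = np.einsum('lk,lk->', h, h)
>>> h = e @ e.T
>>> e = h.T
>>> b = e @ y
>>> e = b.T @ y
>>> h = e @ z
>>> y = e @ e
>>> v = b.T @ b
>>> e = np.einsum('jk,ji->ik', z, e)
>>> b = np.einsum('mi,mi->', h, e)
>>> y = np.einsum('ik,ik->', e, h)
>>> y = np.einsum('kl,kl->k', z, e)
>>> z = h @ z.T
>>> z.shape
(5, 5)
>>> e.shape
(5, 31)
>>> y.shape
(5,)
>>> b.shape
()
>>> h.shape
(5, 31)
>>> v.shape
(5, 5)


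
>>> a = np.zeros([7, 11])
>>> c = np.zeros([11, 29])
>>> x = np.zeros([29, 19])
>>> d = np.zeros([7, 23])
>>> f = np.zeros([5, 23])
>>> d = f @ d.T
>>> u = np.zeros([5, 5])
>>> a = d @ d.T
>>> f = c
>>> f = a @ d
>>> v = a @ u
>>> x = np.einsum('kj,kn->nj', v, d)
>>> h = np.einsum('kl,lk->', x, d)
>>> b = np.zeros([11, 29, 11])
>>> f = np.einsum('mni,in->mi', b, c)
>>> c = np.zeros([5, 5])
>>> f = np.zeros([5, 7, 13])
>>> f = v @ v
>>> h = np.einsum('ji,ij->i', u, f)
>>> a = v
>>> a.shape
(5, 5)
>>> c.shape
(5, 5)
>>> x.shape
(7, 5)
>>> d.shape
(5, 7)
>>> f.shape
(5, 5)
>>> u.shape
(5, 5)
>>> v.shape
(5, 5)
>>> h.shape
(5,)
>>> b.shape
(11, 29, 11)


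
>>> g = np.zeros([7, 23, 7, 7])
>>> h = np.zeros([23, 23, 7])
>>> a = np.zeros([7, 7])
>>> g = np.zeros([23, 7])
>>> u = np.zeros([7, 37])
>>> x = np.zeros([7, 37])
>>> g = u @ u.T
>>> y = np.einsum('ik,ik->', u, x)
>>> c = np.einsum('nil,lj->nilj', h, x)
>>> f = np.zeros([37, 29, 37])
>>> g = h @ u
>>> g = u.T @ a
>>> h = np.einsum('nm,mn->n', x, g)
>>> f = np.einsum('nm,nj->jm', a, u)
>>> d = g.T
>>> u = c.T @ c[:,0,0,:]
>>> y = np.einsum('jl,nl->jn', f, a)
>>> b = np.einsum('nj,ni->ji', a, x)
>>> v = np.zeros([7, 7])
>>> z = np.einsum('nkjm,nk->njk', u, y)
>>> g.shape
(37, 7)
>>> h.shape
(7,)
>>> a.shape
(7, 7)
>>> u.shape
(37, 7, 23, 37)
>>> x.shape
(7, 37)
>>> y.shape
(37, 7)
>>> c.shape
(23, 23, 7, 37)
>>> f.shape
(37, 7)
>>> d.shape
(7, 37)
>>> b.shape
(7, 37)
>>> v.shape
(7, 7)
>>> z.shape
(37, 23, 7)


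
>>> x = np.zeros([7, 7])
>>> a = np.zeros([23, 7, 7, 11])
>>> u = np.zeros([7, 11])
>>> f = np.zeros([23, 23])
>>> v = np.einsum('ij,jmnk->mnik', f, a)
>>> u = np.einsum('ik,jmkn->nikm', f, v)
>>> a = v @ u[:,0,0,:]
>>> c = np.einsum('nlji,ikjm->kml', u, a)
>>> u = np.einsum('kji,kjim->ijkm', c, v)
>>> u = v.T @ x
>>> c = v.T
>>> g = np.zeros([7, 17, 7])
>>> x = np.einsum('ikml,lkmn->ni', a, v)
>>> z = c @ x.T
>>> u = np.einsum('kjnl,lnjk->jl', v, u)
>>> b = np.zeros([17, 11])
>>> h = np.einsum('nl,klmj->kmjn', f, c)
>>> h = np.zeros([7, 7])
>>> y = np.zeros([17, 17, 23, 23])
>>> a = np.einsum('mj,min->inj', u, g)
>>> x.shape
(11, 7)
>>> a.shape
(17, 7, 11)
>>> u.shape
(7, 11)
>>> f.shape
(23, 23)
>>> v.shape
(7, 7, 23, 11)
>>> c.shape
(11, 23, 7, 7)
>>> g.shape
(7, 17, 7)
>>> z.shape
(11, 23, 7, 11)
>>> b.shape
(17, 11)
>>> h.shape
(7, 7)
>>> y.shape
(17, 17, 23, 23)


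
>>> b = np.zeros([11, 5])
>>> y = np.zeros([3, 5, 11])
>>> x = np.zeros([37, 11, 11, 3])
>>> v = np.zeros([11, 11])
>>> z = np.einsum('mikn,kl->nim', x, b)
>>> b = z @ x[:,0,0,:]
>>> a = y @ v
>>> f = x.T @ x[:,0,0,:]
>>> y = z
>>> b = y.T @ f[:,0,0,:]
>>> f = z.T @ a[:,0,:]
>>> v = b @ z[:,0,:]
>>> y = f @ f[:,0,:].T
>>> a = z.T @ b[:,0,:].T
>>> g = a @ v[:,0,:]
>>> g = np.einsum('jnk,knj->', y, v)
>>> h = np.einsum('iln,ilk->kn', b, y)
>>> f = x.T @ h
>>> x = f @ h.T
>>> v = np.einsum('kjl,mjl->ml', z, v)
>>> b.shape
(37, 11, 3)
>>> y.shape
(37, 11, 37)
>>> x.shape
(3, 11, 11, 37)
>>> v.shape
(37, 37)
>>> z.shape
(3, 11, 37)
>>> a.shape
(37, 11, 37)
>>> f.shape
(3, 11, 11, 3)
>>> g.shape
()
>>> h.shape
(37, 3)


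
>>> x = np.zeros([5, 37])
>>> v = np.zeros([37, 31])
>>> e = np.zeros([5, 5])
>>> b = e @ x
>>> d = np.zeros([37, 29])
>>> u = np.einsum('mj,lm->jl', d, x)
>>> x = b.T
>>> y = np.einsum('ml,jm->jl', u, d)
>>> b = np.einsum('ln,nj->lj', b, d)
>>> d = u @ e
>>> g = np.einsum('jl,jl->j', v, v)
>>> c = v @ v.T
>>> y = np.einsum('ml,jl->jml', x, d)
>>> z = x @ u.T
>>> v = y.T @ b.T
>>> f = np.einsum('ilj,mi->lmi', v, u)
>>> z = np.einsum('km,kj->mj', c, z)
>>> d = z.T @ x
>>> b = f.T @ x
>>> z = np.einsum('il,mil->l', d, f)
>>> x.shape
(37, 5)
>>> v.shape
(5, 37, 5)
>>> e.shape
(5, 5)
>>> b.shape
(5, 29, 5)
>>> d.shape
(29, 5)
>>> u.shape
(29, 5)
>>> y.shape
(29, 37, 5)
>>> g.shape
(37,)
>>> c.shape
(37, 37)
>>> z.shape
(5,)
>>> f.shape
(37, 29, 5)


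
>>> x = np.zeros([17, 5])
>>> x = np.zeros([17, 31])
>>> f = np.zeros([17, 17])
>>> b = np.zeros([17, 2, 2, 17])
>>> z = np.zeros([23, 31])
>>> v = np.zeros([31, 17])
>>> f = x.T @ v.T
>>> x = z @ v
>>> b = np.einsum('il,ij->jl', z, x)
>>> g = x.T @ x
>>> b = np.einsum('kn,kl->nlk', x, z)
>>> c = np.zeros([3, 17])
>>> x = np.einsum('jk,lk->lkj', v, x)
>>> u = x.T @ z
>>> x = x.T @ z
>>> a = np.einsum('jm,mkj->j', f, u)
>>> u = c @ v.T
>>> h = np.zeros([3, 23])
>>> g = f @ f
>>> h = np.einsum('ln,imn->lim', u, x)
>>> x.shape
(31, 17, 31)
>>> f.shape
(31, 31)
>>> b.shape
(17, 31, 23)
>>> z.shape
(23, 31)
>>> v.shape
(31, 17)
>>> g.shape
(31, 31)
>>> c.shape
(3, 17)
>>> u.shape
(3, 31)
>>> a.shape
(31,)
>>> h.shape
(3, 31, 17)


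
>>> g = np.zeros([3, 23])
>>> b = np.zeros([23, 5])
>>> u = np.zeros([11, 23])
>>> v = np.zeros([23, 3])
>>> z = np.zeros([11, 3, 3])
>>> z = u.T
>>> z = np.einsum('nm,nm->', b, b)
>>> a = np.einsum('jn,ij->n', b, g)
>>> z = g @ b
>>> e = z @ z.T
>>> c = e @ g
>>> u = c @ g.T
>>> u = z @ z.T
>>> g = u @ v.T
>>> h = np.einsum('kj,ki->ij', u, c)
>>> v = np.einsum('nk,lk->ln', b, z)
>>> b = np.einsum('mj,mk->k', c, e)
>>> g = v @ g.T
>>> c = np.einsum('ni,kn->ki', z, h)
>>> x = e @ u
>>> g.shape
(3, 3)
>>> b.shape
(3,)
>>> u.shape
(3, 3)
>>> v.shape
(3, 23)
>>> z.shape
(3, 5)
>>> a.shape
(5,)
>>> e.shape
(3, 3)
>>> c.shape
(23, 5)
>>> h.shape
(23, 3)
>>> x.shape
(3, 3)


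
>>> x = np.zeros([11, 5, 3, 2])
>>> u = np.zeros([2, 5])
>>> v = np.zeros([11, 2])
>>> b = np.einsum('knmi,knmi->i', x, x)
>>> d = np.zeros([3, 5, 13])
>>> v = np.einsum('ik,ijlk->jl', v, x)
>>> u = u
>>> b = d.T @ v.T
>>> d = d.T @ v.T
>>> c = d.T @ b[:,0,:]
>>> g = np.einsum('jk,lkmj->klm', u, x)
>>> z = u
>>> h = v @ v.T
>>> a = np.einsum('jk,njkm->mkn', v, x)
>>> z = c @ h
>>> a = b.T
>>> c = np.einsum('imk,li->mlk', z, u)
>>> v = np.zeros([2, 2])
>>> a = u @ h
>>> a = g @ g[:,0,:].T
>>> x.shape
(11, 5, 3, 2)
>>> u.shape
(2, 5)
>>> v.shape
(2, 2)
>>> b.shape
(13, 5, 5)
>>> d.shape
(13, 5, 5)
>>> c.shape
(5, 2, 5)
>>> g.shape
(5, 11, 3)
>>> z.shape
(5, 5, 5)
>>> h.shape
(5, 5)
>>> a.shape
(5, 11, 5)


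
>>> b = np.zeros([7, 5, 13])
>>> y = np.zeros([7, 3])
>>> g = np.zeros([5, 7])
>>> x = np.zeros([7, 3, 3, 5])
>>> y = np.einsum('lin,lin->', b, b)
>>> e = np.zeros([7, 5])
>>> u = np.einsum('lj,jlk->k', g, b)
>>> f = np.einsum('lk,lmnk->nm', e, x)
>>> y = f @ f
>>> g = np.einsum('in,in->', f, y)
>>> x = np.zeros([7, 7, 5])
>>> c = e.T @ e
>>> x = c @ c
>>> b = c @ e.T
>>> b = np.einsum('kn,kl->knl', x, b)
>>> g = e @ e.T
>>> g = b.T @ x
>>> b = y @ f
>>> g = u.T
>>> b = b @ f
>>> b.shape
(3, 3)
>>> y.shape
(3, 3)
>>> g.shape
(13,)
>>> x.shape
(5, 5)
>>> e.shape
(7, 5)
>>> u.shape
(13,)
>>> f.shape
(3, 3)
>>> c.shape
(5, 5)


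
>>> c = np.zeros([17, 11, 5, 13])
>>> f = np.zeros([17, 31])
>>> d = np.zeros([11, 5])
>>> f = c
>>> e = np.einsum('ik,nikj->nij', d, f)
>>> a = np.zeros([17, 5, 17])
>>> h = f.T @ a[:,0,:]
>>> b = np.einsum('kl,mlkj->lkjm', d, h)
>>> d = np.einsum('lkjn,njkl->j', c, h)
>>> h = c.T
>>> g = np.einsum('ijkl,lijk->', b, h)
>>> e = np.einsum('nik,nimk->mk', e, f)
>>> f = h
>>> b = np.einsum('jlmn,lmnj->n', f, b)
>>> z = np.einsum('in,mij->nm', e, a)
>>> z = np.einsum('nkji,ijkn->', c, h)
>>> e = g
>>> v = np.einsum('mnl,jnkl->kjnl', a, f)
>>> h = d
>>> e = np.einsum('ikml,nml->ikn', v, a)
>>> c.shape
(17, 11, 5, 13)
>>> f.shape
(13, 5, 11, 17)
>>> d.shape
(5,)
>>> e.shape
(11, 13, 17)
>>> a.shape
(17, 5, 17)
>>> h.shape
(5,)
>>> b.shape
(17,)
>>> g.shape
()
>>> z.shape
()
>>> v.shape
(11, 13, 5, 17)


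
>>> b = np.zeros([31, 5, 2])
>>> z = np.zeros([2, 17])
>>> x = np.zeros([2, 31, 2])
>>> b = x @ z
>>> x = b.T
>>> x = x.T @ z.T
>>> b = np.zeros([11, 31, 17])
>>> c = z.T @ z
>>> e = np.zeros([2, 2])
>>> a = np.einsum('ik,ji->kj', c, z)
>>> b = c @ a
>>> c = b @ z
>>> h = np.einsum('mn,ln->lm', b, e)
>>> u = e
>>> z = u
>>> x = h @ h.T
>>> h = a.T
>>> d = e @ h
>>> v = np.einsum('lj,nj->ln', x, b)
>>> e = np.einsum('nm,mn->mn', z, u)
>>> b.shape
(17, 2)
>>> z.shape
(2, 2)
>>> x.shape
(2, 2)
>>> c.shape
(17, 17)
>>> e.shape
(2, 2)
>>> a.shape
(17, 2)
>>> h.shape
(2, 17)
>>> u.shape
(2, 2)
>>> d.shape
(2, 17)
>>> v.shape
(2, 17)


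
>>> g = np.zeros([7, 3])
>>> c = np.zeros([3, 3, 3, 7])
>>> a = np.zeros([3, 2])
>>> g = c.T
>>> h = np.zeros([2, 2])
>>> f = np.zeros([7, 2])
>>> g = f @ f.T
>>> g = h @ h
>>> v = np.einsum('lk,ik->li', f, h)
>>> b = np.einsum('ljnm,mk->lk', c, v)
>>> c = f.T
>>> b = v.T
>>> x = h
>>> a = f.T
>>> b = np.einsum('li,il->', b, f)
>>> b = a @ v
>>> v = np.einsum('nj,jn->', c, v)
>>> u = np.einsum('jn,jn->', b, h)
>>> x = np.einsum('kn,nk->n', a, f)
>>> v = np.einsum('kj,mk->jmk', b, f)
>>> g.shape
(2, 2)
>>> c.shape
(2, 7)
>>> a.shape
(2, 7)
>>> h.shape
(2, 2)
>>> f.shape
(7, 2)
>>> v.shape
(2, 7, 2)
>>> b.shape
(2, 2)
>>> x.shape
(7,)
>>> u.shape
()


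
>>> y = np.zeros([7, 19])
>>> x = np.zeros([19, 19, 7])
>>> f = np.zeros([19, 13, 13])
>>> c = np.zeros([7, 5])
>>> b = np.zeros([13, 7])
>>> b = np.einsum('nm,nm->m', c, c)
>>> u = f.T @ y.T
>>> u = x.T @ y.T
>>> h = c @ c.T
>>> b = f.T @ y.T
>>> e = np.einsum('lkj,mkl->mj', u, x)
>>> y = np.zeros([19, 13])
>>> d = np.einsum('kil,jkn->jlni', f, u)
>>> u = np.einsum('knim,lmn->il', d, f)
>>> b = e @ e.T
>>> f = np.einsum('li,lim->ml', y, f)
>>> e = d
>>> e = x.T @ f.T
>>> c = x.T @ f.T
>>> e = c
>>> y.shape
(19, 13)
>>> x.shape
(19, 19, 7)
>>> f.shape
(13, 19)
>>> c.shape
(7, 19, 13)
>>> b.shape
(19, 19)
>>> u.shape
(7, 19)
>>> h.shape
(7, 7)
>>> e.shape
(7, 19, 13)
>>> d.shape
(7, 13, 7, 13)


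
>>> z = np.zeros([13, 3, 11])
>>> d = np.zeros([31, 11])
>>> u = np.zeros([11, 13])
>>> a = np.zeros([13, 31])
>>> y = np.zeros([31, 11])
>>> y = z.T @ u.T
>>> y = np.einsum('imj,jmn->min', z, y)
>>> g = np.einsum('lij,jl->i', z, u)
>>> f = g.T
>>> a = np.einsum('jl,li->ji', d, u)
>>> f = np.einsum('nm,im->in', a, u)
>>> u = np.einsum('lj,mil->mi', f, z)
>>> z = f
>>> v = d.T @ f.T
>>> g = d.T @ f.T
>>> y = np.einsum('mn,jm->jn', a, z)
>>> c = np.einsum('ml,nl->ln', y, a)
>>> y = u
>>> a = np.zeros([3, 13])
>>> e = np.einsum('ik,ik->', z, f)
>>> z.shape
(11, 31)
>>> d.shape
(31, 11)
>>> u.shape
(13, 3)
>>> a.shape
(3, 13)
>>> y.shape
(13, 3)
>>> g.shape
(11, 11)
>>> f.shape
(11, 31)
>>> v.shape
(11, 11)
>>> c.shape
(13, 31)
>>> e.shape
()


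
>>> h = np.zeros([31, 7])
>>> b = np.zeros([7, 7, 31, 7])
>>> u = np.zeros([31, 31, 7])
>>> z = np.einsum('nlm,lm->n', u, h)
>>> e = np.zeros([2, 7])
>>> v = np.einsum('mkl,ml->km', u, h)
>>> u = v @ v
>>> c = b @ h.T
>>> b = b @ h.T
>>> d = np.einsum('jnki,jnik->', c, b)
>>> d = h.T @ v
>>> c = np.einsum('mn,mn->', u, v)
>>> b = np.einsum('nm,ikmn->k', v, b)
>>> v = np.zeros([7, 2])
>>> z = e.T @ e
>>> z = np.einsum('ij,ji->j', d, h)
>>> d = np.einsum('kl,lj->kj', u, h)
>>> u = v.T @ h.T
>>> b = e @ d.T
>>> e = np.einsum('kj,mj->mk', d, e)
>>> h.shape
(31, 7)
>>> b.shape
(2, 31)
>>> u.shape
(2, 31)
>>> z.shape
(31,)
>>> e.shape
(2, 31)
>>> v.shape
(7, 2)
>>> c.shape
()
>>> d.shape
(31, 7)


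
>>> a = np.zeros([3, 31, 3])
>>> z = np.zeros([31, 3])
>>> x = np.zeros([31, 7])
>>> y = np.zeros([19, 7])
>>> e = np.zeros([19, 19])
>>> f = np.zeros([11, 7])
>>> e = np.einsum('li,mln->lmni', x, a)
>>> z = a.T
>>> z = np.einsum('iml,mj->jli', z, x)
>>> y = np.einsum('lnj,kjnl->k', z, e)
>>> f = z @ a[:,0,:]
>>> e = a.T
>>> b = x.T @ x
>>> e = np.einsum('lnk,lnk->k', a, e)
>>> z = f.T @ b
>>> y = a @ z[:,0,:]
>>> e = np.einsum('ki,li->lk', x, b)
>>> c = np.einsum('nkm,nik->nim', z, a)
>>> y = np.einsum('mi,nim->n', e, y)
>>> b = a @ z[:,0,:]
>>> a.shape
(3, 31, 3)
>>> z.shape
(3, 3, 7)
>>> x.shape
(31, 7)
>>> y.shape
(3,)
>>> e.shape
(7, 31)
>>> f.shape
(7, 3, 3)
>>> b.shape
(3, 31, 7)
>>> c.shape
(3, 31, 7)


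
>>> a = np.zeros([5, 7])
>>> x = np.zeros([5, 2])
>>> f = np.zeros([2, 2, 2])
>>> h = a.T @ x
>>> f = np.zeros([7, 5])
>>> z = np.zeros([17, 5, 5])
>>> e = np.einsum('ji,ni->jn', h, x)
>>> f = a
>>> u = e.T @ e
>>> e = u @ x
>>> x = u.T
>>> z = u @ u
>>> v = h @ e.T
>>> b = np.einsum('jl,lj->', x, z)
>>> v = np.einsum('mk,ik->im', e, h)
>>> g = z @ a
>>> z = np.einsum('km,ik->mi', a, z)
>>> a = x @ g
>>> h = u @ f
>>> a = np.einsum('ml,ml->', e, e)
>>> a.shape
()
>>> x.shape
(5, 5)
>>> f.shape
(5, 7)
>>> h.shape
(5, 7)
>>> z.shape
(7, 5)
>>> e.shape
(5, 2)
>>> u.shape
(5, 5)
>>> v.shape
(7, 5)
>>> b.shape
()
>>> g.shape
(5, 7)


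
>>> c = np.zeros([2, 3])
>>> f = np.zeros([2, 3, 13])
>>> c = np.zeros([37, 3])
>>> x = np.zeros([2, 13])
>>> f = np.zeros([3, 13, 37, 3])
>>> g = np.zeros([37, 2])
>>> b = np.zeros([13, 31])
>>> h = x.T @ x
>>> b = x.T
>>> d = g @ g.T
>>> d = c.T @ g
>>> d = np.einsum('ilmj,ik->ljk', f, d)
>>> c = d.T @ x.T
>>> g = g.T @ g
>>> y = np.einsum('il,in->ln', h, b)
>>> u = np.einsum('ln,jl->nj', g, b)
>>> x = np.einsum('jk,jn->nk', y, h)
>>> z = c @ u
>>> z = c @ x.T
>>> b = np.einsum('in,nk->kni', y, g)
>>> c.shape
(2, 3, 2)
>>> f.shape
(3, 13, 37, 3)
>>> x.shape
(13, 2)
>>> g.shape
(2, 2)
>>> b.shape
(2, 2, 13)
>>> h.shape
(13, 13)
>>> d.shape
(13, 3, 2)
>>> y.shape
(13, 2)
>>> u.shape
(2, 13)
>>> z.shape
(2, 3, 13)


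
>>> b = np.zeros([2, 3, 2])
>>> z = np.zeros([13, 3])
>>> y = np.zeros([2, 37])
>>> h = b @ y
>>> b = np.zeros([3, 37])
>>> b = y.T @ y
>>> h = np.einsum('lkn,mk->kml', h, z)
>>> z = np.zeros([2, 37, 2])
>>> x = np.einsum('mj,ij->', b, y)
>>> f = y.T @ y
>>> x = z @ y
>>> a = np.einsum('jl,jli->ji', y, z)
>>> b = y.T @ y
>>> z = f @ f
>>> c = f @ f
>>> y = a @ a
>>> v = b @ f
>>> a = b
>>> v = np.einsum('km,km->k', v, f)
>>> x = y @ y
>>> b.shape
(37, 37)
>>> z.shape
(37, 37)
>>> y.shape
(2, 2)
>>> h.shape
(3, 13, 2)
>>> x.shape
(2, 2)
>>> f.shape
(37, 37)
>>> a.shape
(37, 37)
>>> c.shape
(37, 37)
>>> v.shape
(37,)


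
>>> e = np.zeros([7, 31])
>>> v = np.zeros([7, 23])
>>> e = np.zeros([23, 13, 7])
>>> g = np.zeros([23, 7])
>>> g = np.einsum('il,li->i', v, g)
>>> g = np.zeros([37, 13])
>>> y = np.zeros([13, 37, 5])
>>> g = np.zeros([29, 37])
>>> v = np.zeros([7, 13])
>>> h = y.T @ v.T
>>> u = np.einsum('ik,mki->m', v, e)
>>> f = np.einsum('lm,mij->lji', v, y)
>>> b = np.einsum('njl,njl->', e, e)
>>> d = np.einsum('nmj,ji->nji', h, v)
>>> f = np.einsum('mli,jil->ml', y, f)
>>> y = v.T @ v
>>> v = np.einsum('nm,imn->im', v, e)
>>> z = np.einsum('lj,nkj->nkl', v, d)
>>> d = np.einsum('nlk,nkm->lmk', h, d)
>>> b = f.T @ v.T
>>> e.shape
(23, 13, 7)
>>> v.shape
(23, 13)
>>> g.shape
(29, 37)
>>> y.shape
(13, 13)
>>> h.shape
(5, 37, 7)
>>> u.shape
(23,)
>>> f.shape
(13, 37)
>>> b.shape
(37, 23)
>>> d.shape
(37, 13, 7)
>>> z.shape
(5, 7, 23)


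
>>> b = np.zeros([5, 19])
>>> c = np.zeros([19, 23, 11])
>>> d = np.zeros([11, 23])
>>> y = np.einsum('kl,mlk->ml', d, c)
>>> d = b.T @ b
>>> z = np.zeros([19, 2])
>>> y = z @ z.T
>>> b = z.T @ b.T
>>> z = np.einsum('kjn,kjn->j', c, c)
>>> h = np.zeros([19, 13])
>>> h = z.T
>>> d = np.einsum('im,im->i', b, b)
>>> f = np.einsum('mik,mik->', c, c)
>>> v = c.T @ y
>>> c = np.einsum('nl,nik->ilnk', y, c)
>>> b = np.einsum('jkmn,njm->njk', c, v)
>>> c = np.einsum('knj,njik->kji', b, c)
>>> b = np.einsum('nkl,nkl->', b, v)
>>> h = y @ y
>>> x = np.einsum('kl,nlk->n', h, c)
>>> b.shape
()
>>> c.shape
(11, 19, 19)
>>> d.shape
(2,)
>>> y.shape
(19, 19)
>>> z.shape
(23,)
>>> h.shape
(19, 19)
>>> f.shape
()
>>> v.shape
(11, 23, 19)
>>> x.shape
(11,)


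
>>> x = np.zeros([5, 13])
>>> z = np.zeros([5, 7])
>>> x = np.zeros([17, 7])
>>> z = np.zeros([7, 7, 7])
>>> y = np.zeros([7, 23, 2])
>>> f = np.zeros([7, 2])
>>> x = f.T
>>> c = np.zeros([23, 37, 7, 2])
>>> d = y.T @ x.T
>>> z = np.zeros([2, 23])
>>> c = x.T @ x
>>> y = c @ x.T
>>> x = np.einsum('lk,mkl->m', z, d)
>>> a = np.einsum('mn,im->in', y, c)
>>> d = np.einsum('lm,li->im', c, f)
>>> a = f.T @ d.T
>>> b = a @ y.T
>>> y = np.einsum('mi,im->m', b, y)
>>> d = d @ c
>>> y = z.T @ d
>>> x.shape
(2,)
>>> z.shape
(2, 23)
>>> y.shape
(23, 7)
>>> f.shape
(7, 2)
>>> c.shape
(7, 7)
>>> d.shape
(2, 7)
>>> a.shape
(2, 2)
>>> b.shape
(2, 7)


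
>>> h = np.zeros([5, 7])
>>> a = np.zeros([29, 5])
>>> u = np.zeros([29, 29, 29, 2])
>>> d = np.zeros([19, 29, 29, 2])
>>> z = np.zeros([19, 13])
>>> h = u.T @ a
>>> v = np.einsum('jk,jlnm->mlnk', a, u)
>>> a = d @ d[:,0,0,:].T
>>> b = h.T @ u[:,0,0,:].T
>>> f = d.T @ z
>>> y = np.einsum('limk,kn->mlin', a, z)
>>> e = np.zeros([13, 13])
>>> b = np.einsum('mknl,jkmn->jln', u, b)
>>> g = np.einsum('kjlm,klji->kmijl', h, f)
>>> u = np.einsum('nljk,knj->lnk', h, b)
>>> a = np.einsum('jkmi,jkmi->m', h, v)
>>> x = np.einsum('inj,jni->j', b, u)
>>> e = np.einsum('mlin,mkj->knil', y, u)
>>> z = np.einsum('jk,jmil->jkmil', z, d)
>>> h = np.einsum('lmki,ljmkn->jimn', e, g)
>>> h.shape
(5, 19, 13, 29)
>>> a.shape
(29,)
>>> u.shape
(29, 2, 5)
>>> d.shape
(19, 29, 29, 2)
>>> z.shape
(19, 13, 29, 29, 2)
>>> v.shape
(2, 29, 29, 5)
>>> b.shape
(5, 2, 29)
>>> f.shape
(2, 29, 29, 13)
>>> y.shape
(29, 19, 29, 13)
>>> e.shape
(2, 13, 29, 19)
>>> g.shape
(2, 5, 13, 29, 29)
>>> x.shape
(29,)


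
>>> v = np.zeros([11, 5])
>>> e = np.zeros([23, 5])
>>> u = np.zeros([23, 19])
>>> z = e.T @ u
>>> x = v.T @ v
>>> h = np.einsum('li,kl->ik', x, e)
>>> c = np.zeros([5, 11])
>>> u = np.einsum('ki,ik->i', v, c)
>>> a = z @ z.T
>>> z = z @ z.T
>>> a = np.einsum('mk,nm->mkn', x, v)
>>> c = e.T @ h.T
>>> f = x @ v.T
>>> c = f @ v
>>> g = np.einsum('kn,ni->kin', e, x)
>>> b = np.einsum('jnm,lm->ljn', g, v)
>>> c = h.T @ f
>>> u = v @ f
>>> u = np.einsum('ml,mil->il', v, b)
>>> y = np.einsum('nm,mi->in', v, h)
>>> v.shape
(11, 5)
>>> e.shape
(23, 5)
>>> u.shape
(23, 5)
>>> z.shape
(5, 5)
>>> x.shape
(5, 5)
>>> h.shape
(5, 23)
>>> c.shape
(23, 11)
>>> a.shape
(5, 5, 11)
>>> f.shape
(5, 11)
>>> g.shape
(23, 5, 5)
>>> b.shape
(11, 23, 5)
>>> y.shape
(23, 11)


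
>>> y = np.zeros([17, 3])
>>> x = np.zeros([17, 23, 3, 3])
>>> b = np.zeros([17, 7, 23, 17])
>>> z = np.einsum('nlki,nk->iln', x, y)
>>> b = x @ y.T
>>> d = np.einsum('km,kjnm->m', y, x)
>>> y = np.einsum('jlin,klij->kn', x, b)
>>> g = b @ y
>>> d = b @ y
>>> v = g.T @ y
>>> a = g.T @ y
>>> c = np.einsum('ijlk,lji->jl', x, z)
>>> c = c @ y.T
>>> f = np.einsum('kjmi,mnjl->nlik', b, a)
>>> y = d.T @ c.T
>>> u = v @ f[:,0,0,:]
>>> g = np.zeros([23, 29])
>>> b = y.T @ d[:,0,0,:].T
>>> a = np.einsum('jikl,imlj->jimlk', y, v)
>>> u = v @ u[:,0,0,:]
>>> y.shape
(3, 3, 23, 23)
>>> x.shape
(17, 23, 3, 3)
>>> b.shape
(23, 23, 3, 17)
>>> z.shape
(3, 23, 17)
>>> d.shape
(17, 23, 3, 3)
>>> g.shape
(23, 29)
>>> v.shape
(3, 3, 23, 3)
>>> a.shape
(3, 3, 3, 23, 23)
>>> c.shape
(23, 17)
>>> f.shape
(3, 3, 17, 17)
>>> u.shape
(3, 3, 23, 17)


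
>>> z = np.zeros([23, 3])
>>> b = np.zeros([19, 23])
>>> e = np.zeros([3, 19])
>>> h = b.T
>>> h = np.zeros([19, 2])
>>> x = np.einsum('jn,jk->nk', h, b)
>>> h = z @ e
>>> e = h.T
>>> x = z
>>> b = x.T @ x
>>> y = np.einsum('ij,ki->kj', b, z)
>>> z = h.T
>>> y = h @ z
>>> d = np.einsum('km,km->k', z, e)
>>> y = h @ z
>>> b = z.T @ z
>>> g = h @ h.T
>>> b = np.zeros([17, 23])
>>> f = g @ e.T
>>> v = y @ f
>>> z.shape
(19, 23)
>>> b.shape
(17, 23)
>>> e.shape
(19, 23)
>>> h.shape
(23, 19)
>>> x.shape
(23, 3)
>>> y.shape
(23, 23)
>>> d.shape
(19,)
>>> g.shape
(23, 23)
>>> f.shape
(23, 19)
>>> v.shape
(23, 19)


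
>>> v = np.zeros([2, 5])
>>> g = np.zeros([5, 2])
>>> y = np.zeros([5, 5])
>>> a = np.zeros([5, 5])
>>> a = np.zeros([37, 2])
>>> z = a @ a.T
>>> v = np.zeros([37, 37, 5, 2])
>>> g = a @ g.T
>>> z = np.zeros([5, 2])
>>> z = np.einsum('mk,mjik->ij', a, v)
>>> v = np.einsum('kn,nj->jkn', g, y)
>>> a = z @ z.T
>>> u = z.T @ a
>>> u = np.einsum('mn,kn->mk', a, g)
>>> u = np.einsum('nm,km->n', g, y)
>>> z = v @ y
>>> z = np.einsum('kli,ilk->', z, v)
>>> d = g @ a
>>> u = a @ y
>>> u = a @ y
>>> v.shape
(5, 37, 5)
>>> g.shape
(37, 5)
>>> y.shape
(5, 5)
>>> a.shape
(5, 5)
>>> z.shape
()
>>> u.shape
(5, 5)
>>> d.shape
(37, 5)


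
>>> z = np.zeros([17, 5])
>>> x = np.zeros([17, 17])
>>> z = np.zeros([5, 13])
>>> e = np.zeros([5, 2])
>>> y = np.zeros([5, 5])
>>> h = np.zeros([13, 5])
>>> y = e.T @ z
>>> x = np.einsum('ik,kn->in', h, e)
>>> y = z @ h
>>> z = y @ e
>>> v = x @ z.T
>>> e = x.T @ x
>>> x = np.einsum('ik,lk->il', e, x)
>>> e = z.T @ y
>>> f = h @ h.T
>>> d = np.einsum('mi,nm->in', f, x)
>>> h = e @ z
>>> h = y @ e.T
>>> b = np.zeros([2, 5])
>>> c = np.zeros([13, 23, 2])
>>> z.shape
(5, 2)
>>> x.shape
(2, 13)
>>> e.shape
(2, 5)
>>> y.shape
(5, 5)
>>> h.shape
(5, 2)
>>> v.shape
(13, 5)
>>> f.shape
(13, 13)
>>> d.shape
(13, 2)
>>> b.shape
(2, 5)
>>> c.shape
(13, 23, 2)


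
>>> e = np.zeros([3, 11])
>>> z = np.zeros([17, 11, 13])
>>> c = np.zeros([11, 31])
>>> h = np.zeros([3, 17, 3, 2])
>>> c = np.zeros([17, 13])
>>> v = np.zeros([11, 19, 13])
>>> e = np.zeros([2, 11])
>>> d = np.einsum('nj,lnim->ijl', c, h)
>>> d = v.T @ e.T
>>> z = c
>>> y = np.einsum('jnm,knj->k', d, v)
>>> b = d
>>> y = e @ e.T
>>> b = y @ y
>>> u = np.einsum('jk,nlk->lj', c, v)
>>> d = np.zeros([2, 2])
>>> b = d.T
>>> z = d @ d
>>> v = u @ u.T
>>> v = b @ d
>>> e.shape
(2, 11)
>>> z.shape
(2, 2)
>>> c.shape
(17, 13)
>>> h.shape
(3, 17, 3, 2)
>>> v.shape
(2, 2)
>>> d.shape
(2, 2)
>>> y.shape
(2, 2)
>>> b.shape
(2, 2)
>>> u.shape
(19, 17)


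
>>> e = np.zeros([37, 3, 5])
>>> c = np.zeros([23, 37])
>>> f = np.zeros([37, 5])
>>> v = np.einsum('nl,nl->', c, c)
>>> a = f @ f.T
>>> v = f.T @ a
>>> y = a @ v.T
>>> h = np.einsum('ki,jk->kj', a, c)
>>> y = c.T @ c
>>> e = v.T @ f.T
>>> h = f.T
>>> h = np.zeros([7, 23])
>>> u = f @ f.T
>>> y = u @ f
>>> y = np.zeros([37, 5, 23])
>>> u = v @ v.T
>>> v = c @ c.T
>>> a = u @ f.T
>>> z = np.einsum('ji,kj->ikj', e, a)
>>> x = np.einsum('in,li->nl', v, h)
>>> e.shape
(37, 37)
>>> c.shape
(23, 37)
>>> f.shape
(37, 5)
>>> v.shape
(23, 23)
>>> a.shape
(5, 37)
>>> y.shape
(37, 5, 23)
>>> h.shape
(7, 23)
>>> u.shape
(5, 5)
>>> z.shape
(37, 5, 37)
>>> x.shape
(23, 7)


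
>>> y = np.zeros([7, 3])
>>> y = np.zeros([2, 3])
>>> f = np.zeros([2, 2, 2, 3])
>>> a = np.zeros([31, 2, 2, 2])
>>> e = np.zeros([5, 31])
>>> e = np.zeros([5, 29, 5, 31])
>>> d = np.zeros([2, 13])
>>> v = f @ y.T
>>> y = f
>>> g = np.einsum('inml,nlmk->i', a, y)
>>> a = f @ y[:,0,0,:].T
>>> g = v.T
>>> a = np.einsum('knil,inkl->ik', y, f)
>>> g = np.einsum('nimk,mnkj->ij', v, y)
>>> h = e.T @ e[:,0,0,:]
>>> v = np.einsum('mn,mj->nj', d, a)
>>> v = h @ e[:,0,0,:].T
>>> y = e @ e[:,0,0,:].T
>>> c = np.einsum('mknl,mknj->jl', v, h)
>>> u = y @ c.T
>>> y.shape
(5, 29, 5, 5)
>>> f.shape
(2, 2, 2, 3)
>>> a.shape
(2, 2)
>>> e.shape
(5, 29, 5, 31)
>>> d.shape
(2, 13)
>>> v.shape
(31, 5, 29, 5)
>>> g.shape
(2, 3)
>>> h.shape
(31, 5, 29, 31)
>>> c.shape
(31, 5)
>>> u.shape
(5, 29, 5, 31)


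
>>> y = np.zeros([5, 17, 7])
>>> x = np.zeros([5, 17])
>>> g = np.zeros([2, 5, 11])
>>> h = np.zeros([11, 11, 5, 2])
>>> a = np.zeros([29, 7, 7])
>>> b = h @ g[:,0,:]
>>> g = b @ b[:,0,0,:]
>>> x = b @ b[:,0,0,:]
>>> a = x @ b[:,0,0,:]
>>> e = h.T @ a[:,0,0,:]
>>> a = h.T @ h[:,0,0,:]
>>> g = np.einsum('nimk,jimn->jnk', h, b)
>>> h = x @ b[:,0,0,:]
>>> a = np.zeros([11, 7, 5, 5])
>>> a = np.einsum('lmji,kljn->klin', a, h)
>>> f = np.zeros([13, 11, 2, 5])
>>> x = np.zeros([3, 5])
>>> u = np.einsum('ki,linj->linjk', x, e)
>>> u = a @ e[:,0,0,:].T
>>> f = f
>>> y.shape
(5, 17, 7)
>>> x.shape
(3, 5)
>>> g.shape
(11, 11, 2)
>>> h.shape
(11, 11, 5, 11)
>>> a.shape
(11, 11, 5, 11)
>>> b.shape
(11, 11, 5, 11)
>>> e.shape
(2, 5, 11, 11)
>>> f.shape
(13, 11, 2, 5)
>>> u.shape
(11, 11, 5, 2)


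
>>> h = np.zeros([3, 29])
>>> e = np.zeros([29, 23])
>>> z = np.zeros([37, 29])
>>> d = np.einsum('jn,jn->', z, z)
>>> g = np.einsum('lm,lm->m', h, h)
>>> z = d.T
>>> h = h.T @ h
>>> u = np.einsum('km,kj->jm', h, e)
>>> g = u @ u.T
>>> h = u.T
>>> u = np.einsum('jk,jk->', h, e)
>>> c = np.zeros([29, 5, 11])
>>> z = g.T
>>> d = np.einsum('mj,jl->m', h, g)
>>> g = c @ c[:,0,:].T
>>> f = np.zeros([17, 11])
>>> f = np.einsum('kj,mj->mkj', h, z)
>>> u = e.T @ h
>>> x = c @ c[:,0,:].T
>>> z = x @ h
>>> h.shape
(29, 23)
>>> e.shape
(29, 23)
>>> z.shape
(29, 5, 23)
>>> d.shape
(29,)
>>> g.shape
(29, 5, 29)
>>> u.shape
(23, 23)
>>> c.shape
(29, 5, 11)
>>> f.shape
(23, 29, 23)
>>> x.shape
(29, 5, 29)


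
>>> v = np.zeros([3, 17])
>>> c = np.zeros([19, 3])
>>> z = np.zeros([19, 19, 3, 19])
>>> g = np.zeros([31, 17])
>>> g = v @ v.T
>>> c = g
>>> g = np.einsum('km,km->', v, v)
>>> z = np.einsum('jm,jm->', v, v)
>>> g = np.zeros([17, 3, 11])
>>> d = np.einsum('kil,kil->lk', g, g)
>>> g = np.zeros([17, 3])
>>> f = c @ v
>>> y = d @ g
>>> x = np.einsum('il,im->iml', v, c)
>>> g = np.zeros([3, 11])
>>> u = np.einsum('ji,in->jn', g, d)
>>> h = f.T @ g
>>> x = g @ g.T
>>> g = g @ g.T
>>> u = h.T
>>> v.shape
(3, 17)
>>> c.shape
(3, 3)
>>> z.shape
()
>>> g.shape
(3, 3)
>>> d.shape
(11, 17)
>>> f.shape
(3, 17)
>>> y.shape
(11, 3)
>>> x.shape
(3, 3)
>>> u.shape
(11, 17)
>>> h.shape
(17, 11)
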